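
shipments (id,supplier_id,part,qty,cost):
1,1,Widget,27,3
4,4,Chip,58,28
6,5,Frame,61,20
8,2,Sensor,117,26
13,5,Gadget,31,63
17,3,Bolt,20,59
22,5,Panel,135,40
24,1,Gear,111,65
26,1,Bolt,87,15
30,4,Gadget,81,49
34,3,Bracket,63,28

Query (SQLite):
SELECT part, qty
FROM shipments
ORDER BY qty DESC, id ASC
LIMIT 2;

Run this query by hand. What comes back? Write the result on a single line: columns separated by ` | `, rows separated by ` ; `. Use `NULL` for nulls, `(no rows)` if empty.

Panel | 135 ; Sensor | 117

Sort by qty desc, tiebreak id asc: (135, id=22), (117, id=8), (111, id=24), (87, id=26), (81, id=30) …. Take first 2.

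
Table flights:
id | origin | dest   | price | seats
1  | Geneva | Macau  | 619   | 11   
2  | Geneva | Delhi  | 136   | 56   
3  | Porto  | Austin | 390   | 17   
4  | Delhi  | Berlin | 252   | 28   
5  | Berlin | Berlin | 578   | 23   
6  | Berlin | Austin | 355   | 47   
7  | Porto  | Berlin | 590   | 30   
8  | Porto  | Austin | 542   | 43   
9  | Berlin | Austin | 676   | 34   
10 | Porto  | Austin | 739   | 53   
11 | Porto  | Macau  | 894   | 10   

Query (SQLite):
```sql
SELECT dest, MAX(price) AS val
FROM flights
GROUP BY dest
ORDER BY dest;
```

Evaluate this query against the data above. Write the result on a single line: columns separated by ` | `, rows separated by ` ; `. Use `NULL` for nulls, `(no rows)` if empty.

Partition flights by dest; compute MAX(price) within each group.
  Austin: ids {3, 6, 8, 9, 10} → MAX(price)=739
  Berlin: ids {4, 5, 7} → MAX(price)=590
  Delhi: ids {2} → MAX(price)=136
  Macau: ids {1, 11} → MAX(price)=894

Austin | 739 ; Berlin | 590 ; Delhi | 136 ; Macau | 894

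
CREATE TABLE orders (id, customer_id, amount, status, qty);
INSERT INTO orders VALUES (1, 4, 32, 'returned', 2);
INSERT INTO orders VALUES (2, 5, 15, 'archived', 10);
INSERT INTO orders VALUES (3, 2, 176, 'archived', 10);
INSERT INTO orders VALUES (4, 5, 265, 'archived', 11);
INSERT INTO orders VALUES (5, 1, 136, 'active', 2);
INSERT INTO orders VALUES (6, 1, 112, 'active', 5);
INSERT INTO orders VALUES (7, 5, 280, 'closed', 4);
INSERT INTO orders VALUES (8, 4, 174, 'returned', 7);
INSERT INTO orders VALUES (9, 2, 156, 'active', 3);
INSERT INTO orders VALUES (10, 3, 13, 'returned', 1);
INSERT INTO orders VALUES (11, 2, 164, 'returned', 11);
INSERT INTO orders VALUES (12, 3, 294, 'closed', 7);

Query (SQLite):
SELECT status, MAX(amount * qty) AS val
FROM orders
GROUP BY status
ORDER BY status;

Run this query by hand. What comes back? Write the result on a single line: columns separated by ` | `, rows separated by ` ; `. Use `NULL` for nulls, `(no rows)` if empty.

For each row compute amount * qty.
Group by status; take MAX of the expression per group.
  active: ids {5, 6, 9} → MAX(amount * qty)=560
  archived: ids {2, 3, 4} → MAX(amount * qty)=2915
  closed: ids {7, 12} → MAX(amount * qty)=2058
  returned: ids {1, 8, 10, 11} → MAX(amount * qty)=1804

active | 560 ; archived | 2915 ; closed | 2058 ; returned | 1804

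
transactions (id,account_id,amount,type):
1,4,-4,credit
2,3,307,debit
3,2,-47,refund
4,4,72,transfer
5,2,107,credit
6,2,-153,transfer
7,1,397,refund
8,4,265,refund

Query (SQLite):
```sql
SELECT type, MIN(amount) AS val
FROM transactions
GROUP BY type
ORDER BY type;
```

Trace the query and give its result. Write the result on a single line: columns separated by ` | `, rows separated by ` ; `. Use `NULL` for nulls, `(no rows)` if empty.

Partition transactions by type; compute MIN(amount) within each group.
  credit: ids {1, 5} → MIN(amount)=-4
  debit: ids {2} → MIN(amount)=307
  refund: ids {3, 7, 8} → MIN(amount)=-47
  transfer: ids {4, 6} → MIN(amount)=-153

credit | -4 ; debit | 307 ; refund | -47 ; transfer | -153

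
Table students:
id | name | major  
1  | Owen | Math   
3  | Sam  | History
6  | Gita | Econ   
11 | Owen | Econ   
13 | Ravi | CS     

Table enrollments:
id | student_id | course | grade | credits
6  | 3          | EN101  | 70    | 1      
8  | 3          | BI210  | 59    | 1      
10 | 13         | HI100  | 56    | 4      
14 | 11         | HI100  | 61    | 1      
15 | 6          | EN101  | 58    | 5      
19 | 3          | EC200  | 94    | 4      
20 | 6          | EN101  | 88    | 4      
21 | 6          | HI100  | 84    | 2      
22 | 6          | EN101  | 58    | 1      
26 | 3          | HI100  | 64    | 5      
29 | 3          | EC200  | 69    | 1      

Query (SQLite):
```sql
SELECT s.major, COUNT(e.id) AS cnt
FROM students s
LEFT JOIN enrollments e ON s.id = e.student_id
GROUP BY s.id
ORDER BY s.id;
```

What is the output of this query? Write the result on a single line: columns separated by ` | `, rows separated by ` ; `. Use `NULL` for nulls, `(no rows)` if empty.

Math | 0 ; History | 5 ; Econ | 4 ; Econ | 1 ; CS | 1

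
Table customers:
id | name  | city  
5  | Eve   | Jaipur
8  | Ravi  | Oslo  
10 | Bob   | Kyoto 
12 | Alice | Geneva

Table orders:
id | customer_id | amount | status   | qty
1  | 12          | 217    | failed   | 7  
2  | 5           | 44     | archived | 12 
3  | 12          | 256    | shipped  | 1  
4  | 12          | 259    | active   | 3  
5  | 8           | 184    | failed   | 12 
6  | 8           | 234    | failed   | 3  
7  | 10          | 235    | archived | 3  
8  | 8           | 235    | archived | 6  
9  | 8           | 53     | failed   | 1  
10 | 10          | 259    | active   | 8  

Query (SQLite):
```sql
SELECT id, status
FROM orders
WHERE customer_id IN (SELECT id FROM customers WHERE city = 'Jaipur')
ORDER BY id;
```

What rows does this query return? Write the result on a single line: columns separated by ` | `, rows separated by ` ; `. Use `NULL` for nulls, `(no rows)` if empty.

2 | archived

Inner query: customers.id where city = 'Jaipur'.
Outer: keep orders rows whose customer_id is in that set.
Inner query → {5}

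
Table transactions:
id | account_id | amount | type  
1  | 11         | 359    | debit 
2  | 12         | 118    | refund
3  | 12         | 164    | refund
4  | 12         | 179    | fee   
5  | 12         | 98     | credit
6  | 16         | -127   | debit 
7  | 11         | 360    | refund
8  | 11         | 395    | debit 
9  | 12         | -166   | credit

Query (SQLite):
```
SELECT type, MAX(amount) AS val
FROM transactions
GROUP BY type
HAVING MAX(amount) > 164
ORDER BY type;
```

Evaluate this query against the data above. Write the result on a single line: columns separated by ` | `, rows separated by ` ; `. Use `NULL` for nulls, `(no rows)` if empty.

debit | 395 ; fee | 179 ; refund | 360

Partition transactions by type; compute MAX(amount) within each group.
HAVING: keep groups where MAX(amount) > 164.
  credit: ids {5, 9} → MAX(amount)=98
  debit: ids {1, 6, 8} → MAX(amount)=395
  fee: ids {4} → MAX(amount)=179
  refund: ids {2, 3, 7} → MAX(amount)=360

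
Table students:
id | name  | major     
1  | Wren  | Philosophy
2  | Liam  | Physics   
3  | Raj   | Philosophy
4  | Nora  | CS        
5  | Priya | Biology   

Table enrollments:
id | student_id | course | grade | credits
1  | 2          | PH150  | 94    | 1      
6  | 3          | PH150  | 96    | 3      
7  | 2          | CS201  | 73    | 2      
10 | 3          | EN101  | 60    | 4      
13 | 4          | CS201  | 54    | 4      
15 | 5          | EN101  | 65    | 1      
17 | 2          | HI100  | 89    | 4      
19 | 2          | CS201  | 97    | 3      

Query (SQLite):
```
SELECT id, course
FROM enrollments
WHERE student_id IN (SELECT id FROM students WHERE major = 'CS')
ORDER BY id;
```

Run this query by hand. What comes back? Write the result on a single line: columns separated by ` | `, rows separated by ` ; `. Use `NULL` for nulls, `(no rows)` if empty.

Inner query: students.id where major = 'CS'.
Outer: keep enrollments rows whose student_id is in that set.
Inner query → {4}

13 | CS201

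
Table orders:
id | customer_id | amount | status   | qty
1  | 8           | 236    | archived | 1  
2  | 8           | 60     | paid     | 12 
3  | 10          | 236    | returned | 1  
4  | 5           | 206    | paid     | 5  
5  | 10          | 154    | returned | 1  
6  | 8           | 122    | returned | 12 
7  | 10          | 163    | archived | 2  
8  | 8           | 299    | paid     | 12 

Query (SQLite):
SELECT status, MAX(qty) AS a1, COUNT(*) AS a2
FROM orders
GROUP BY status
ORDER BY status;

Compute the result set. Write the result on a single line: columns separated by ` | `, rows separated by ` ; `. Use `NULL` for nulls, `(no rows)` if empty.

archived | 2 | 2 ; paid | 12 | 3 ; returned | 12 | 3

Group orders by status.
Per group compute: MAX(qty), COUNT(*).
  archived: ids {1, 7} → MAX(qty)=2, COUNT(*)=2
  paid: ids {2, 4, 8} → MAX(qty)=12, COUNT(*)=3
  returned: ids {3, 5, 6} → MAX(qty)=12, COUNT(*)=3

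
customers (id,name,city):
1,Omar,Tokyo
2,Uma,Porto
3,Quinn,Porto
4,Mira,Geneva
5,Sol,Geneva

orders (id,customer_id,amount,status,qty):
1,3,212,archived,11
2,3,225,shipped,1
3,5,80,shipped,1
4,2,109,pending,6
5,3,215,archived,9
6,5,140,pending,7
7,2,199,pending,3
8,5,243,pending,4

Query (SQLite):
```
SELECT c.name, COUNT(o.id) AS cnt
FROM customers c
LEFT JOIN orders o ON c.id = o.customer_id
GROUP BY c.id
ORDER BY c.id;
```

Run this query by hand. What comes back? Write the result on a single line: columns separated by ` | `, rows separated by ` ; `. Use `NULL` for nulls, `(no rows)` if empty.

LEFT JOIN keeps every customers row; unmatched ones get NULL for orders columns.
Group by customers.id and compute COUNT(o.id). COUNT(col) of an all-NULL group is 0.
  1: ids {—} → COUNT(o.id)=0
  2: ids {4, 7} → COUNT(o.id)=2
  3: ids {1, 2, 5} → COUNT(o.id)=3
  4: ids {—} → COUNT(o.id)=0
  5: ids {3, 6, 8} → COUNT(o.id)=3

Omar | 0 ; Uma | 2 ; Quinn | 3 ; Mira | 0 ; Sol | 3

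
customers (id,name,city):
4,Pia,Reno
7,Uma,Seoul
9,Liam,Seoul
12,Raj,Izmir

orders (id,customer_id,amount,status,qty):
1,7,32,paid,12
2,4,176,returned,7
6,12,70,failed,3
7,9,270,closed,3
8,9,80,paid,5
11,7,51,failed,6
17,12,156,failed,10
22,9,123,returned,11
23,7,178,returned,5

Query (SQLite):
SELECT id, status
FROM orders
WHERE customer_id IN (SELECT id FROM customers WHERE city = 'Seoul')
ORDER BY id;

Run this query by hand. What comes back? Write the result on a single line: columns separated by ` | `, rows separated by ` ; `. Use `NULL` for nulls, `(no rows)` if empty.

Inner query: customers.id where city = 'Seoul'.
Outer: keep orders rows whose customer_id is in that set.
Inner query → {7, 9}

1 | paid ; 7 | closed ; 8 | paid ; 11 | failed ; 22 | returned ; 23 | returned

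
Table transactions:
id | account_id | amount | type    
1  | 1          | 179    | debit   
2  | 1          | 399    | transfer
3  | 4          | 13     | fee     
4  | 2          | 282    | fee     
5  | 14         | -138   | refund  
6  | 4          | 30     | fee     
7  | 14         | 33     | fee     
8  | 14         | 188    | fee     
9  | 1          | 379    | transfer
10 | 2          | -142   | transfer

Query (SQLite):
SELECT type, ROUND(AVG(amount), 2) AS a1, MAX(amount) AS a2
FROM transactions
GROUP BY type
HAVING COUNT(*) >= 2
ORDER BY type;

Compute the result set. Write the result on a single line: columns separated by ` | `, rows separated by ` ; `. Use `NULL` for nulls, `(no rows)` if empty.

Group transactions by type.
Per group compute: ROUND(AVG(amount), 2), MAX(amount).
HAVING: drop groups with fewer than 2 rows.
  debit: ids {1} → ROUND(AVG(amount), 2)=179, MAX(amount)=179
  fee: ids {3, 4, 6, 7, 8} → ROUND(AVG(amount), 2)=109.2, MAX(amount)=282
  refund: ids {5} → ROUND(AVG(amount), 2)=-138, MAX(amount)=-138
  transfer: ids {2, 9, 10} → ROUND(AVG(amount), 2)=212, MAX(amount)=399

fee | 109.2 | 282 ; transfer | 212 | 399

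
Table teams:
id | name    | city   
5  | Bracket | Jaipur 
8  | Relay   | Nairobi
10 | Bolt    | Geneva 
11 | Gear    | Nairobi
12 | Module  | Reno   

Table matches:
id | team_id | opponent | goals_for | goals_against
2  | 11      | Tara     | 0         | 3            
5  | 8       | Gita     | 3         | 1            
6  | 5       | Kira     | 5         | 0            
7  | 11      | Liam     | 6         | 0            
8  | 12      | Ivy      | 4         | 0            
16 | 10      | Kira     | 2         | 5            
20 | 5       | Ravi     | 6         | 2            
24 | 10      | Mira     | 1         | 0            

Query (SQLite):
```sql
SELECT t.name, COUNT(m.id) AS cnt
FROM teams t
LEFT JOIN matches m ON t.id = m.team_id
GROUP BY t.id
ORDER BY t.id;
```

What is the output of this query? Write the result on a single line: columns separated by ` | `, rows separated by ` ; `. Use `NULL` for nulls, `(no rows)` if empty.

Bracket | 2 ; Relay | 1 ; Bolt | 2 ; Gear | 2 ; Module | 1

LEFT JOIN keeps every teams row; unmatched ones get NULL for matches columns.
Group by teams.id and compute COUNT(m.id). COUNT(col) of an all-NULL group is 0.
  5: ids {6, 20} → COUNT(m.id)=2
  8: ids {5} → COUNT(m.id)=1
  10: ids {16, 24} → COUNT(m.id)=2
  11: ids {2, 7} → COUNT(m.id)=2
  12: ids {8} → COUNT(m.id)=1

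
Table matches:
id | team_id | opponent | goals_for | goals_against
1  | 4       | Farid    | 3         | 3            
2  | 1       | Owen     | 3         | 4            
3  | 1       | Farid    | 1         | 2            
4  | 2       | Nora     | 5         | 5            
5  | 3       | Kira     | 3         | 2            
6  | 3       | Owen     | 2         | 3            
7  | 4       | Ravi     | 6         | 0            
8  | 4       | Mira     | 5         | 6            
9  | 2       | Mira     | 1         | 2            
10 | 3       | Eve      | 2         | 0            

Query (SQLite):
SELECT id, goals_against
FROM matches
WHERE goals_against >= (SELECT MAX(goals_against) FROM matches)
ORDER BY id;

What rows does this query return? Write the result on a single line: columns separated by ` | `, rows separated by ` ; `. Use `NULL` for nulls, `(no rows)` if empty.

Scalar subquery: MAX(goals_against) over all matches rows = 6.
Keep rows where goals_against >= that value.

8 | 6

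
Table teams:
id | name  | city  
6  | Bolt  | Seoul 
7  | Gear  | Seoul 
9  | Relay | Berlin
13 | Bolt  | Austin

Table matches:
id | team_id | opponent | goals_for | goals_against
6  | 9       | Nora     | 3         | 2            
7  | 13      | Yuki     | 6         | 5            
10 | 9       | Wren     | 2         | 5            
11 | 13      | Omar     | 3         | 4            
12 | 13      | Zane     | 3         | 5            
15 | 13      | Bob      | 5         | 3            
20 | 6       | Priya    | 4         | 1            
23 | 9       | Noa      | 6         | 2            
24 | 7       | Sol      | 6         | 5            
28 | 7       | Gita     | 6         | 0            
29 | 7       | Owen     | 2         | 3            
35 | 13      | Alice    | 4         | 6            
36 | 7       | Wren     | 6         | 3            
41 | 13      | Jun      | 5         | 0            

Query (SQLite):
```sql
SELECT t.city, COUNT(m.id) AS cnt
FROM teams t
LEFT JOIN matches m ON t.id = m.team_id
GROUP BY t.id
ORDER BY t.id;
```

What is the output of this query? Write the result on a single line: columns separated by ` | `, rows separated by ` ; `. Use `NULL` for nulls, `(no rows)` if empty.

Seoul | 1 ; Seoul | 4 ; Berlin | 3 ; Austin | 6

LEFT JOIN keeps every teams row; unmatched ones get NULL for matches columns.
Group by teams.id and compute COUNT(m.id). COUNT(col) of an all-NULL group is 0.
  6: ids {20} → COUNT(m.id)=1
  7: ids {24, 28, 29, 36} → COUNT(m.id)=4
  9: ids {6, 10, 23} → COUNT(m.id)=3
  13: ids {7, 11, 12, 15, 35, 41} → COUNT(m.id)=6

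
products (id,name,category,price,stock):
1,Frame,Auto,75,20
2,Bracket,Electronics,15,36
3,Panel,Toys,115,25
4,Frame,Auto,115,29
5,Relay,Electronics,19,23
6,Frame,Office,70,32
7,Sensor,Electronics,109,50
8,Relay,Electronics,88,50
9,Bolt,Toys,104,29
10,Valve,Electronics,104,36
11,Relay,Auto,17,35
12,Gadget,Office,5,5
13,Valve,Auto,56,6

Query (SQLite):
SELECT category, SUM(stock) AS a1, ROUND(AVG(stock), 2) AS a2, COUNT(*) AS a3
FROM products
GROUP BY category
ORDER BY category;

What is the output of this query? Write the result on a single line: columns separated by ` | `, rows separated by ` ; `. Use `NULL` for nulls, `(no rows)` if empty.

Auto | 90 | 22.5 | 4 ; Electronics | 195 | 39 | 5 ; Office | 37 | 18.5 | 2 ; Toys | 54 | 27 | 2

Group products by category.
Per group compute: SUM(stock), ROUND(AVG(stock), 2), COUNT(*).
  Auto: ids {1, 4, 11, 13} → SUM(stock)=90, ROUND(AVG(stock), 2)=22.5, COUNT(*)=4
  Electronics: ids {2, 5, 7, 8, 10} → SUM(stock)=195, ROUND(AVG(stock), 2)=39, COUNT(*)=5
  Office: ids {6, 12} → SUM(stock)=37, ROUND(AVG(stock), 2)=18.5, COUNT(*)=2
  Toys: ids {3, 9} → SUM(stock)=54, ROUND(AVG(stock), 2)=27, COUNT(*)=2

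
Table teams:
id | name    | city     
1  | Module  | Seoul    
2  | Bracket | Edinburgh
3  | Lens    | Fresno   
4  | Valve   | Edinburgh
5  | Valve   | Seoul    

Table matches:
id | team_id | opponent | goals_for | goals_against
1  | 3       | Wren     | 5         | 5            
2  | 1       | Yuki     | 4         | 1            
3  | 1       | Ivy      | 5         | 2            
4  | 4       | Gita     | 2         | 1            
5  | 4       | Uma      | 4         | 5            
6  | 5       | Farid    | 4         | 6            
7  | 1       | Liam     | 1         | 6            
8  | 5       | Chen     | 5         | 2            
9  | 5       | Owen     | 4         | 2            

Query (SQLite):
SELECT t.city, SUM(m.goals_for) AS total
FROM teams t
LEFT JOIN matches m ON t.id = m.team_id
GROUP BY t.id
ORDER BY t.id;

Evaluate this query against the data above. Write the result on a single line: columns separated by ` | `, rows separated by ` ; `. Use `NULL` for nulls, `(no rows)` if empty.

LEFT JOIN keeps every teams row; unmatched ones get NULL for matches columns.
Group by teams.id and compute SUM(m.goals_for). SUM over an all-NULL group is NULL.
  1: ids {2, 3, 7} → SUM(m.goals_for)=10
  2: ids {—} → SUM(m.goals_for)=NULL
  3: ids {1} → SUM(m.goals_for)=5
  4: ids {4, 5} → SUM(m.goals_for)=6
  5: ids {6, 8, 9} → SUM(m.goals_for)=13

Seoul | 10 ; Edinburgh | NULL ; Fresno | 5 ; Edinburgh | 6 ; Seoul | 13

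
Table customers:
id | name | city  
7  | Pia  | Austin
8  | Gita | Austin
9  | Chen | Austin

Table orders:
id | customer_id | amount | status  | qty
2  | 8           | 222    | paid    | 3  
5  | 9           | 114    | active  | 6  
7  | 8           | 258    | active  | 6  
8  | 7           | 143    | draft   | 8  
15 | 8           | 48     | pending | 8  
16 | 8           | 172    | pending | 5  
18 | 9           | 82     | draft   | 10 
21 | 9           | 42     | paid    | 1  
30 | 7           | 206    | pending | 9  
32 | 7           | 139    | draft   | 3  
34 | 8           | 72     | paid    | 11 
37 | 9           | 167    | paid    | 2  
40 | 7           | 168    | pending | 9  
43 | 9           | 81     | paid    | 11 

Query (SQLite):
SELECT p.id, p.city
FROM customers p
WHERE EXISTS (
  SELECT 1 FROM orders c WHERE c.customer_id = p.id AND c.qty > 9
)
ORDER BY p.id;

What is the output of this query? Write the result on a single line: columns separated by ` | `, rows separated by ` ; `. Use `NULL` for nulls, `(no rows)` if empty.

For each customers row, check whether any orders with matching customer_id has qty > 9.
Keep rows where that is true.

8 | Austin ; 9 | Austin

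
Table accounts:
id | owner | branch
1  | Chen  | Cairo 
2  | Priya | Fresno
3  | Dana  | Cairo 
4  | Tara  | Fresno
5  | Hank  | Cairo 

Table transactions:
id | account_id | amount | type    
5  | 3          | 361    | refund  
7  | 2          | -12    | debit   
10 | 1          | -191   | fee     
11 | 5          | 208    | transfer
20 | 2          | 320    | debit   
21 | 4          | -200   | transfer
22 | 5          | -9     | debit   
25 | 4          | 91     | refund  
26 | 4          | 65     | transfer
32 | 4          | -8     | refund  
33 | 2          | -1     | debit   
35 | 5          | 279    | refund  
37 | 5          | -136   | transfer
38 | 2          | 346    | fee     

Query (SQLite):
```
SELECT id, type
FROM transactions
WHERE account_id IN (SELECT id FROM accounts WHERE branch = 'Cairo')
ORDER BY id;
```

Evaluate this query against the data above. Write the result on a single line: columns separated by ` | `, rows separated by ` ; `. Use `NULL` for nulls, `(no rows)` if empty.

5 | refund ; 10 | fee ; 11 | transfer ; 22 | debit ; 35 | refund ; 37 | transfer

Inner query: accounts.id where branch = 'Cairo'.
Outer: keep transactions rows whose account_id is in that set.
Inner query → {1, 3, 5}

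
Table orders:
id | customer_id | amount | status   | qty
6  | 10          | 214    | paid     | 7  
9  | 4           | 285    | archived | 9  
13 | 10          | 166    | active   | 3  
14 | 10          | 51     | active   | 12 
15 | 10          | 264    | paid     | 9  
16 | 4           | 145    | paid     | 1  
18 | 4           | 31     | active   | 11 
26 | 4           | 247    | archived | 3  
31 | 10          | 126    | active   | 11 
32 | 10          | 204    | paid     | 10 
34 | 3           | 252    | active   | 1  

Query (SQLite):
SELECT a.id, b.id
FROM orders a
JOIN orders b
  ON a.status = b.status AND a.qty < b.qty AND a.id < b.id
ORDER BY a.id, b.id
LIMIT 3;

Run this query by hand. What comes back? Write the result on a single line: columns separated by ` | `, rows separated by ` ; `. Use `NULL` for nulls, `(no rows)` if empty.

6 | 15 ; 6 | 32 ; 13 | 14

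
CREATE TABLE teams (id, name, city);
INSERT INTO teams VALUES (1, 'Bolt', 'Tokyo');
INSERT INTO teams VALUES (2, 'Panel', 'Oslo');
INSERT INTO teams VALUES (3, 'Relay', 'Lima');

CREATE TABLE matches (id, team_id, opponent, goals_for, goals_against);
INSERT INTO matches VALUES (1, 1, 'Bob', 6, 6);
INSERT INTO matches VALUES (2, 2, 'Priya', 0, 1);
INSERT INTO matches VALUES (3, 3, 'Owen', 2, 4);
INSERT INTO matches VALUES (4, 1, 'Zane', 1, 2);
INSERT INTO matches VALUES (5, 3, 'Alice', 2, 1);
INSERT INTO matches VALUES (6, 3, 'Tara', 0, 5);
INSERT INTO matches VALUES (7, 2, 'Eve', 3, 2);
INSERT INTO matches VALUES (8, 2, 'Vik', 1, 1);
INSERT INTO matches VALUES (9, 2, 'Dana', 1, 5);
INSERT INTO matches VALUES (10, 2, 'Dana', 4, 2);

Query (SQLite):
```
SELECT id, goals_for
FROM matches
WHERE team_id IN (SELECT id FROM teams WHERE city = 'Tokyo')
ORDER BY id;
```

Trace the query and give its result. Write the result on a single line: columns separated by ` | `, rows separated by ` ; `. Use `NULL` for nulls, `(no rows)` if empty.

1 | 6 ; 4 | 1

Inner query: teams.id where city = 'Tokyo'.
Outer: keep matches rows whose team_id is in that set.
Inner query → {1}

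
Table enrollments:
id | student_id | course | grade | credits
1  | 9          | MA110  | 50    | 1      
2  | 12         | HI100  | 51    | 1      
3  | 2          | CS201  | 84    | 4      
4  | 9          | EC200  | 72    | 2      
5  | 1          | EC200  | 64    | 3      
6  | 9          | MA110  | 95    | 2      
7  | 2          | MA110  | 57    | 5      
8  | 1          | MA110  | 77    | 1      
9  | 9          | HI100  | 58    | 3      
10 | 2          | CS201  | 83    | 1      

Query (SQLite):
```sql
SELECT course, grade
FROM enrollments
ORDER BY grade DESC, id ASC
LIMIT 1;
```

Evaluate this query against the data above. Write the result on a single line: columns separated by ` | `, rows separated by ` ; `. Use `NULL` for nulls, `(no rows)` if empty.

MA110 | 95

Sort by grade desc, tiebreak id asc: (95, id=6), (84, id=3), (83, id=10), (77, id=8) …. Take first 1.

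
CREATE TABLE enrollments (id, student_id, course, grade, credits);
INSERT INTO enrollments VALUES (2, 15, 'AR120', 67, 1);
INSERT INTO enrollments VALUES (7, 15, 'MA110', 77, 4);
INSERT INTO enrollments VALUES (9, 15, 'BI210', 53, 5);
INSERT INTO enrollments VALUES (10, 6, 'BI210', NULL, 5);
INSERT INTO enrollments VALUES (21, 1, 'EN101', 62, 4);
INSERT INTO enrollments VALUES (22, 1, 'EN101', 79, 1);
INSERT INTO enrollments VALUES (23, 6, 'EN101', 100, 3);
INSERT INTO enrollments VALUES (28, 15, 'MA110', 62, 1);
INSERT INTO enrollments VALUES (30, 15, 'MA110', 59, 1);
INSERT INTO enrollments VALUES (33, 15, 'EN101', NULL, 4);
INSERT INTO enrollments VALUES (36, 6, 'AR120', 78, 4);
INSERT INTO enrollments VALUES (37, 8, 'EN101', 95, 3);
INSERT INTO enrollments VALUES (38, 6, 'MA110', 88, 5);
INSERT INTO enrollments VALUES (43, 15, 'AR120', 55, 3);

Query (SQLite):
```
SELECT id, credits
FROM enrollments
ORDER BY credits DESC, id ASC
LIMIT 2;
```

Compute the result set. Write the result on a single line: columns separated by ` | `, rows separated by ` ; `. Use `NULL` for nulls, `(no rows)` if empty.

9 | 5 ; 10 | 5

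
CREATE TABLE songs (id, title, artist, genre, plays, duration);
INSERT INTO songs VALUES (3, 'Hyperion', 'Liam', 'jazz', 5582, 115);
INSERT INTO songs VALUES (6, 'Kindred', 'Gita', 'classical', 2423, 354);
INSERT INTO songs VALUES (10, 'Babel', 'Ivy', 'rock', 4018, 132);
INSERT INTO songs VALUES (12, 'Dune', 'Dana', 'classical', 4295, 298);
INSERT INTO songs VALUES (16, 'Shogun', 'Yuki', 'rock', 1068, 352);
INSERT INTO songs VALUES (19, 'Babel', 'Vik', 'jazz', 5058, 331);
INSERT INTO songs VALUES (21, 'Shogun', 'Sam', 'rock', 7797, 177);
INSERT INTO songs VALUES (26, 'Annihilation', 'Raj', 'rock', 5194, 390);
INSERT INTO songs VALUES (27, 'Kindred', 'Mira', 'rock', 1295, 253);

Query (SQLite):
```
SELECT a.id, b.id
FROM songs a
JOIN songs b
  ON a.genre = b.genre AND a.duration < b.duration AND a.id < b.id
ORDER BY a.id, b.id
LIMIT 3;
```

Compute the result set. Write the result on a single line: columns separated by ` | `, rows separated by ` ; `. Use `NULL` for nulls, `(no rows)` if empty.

Pairs (a,b) with same genre, a.duration < b.duration, a.id < b.id.
genre groups: classical:{6,12} jazz:{3,19} rock:{10,16,21,26,27}
Ordered by (a.id, b.id); first 3.

3 | 19 ; 10 | 16 ; 10 | 21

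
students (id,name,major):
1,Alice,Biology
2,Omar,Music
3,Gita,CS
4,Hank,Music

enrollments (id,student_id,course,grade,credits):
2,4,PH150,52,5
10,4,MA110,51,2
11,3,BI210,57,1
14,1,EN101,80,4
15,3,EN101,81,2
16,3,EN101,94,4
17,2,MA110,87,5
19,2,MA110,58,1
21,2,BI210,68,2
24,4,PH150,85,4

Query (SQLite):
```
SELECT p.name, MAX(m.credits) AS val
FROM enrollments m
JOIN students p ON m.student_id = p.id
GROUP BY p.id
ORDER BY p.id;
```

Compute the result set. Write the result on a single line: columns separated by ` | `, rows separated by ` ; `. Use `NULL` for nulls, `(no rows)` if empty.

Alice | 4 ; Omar | 5 ; Gita | 4 ; Hank | 5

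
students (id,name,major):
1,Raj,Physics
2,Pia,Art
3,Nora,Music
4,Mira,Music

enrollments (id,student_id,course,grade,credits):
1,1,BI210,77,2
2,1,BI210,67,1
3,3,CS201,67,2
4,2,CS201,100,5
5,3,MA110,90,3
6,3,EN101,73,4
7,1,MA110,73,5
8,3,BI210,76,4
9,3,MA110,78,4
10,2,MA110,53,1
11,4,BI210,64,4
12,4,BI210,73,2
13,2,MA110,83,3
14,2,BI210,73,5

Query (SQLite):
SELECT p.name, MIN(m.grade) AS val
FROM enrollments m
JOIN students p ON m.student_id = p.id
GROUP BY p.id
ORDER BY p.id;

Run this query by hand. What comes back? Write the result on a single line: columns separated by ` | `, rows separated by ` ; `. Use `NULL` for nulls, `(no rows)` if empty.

Join each enrollments row to its students via student_id.
Group joined rows by students.id; compute MIN(m.grade) per group.
  1: ids {1, 2, 7} → MIN(m.grade)=67
  2: ids {4, 10, 13, 14} → MIN(m.grade)=53
  3: ids {3, 5, 6, 8, 9} → MIN(m.grade)=67
  4: ids {11, 12} → MIN(m.grade)=64

Raj | 67 ; Pia | 53 ; Nora | 67 ; Mira | 64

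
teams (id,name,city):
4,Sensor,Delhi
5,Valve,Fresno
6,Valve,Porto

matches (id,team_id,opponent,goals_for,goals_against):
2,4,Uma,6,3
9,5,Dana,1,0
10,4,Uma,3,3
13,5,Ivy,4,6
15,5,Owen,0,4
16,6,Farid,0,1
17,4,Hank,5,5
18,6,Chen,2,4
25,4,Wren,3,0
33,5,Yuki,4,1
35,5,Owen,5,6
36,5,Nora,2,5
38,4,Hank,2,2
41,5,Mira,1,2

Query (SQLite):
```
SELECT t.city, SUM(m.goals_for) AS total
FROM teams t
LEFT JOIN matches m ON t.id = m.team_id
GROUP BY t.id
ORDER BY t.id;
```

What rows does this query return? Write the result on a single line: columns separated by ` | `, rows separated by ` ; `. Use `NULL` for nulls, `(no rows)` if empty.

LEFT JOIN keeps every teams row; unmatched ones get NULL for matches columns.
Group by teams.id and compute SUM(m.goals_for). SUM over an all-NULL group is NULL.
  4: ids {2, 10, 17, 25, 38} → SUM(m.goals_for)=19
  5: ids {9, 13, 15, 33, 35, 36, 41} → SUM(m.goals_for)=17
  6: ids {16, 18} → SUM(m.goals_for)=2

Delhi | 19 ; Fresno | 17 ; Porto | 2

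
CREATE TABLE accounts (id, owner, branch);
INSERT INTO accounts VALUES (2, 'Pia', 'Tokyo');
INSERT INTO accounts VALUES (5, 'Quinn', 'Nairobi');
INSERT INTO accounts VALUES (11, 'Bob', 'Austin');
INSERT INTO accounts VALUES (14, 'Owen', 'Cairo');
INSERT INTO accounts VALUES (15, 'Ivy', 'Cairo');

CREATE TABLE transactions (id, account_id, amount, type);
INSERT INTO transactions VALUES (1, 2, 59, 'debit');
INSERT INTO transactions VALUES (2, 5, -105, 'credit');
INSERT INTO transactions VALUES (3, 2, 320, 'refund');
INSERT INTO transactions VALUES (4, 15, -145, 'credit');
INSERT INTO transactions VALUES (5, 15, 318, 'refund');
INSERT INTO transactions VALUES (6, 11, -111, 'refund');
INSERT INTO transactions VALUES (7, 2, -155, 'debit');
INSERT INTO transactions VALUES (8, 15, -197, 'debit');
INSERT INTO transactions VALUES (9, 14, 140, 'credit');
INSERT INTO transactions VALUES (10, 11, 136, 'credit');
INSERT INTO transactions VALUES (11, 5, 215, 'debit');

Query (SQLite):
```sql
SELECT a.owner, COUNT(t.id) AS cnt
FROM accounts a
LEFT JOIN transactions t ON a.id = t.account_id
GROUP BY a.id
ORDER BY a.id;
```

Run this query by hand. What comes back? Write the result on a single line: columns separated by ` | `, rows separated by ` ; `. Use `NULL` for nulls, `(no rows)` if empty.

Pia | 3 ; Quinn | 2 ; Bob | 2 ; Owen | 1 ; Ivy | 3

LEFT JOIN keeps every accounts row; unmatched ones get NULL for transactions columns.
Group by accounts.id and compute COUNT(t.id). COUNT(col) of an all-NULL group is 0.
  2: ids {1, 3, 7} → COUNT(t.id)=3
  5: ids {2, 11} → COUNT(t.id)=2
  11: ids {6, 10} → COUNT(t.id)=2
  14: ids {9} → COUNT(t.id)=1
  15: ids {4, 5, 8} → COUNT(t.id)=3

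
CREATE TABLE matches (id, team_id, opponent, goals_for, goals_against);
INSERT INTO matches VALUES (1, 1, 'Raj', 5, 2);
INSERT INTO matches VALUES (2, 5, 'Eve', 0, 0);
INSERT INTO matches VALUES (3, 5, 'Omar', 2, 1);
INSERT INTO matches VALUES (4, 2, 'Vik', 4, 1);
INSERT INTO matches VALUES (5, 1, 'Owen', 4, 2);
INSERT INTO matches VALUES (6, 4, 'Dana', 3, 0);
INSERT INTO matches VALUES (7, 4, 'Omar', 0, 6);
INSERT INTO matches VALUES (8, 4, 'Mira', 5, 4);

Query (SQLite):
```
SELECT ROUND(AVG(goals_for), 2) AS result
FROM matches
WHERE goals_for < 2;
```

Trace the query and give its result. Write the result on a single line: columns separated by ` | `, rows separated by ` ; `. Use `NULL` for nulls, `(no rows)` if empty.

Rows where goals_for < 2 → goals_for values: [0, 0].
AVG = 0 / 2 (rounded to 2 dp).

0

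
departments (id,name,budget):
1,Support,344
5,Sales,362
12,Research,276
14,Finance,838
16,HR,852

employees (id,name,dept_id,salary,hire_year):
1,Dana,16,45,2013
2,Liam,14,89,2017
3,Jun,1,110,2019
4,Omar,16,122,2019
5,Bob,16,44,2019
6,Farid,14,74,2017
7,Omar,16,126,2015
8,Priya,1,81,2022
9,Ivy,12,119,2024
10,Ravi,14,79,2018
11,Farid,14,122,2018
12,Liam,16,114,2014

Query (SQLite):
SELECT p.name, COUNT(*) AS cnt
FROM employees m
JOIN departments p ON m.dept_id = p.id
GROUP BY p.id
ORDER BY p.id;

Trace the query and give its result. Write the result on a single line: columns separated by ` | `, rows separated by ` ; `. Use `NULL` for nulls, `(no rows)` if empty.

Join each employees row to its departments via dept_id.
Group joined rows by departments.id; compute COUNT(*) per group.
  1: ids {3, 8} → COUNT(*)=2
  12: ids {9} → COUNT(*)=1
  14: ids {2, 6, 10, 11} → COUNT(*)=4
  16: ids {1, 4, 5, 7, 12} → COUNT(*)=5

Support | 2 ; Research | 1 ; Finance | 4 ; HR | 5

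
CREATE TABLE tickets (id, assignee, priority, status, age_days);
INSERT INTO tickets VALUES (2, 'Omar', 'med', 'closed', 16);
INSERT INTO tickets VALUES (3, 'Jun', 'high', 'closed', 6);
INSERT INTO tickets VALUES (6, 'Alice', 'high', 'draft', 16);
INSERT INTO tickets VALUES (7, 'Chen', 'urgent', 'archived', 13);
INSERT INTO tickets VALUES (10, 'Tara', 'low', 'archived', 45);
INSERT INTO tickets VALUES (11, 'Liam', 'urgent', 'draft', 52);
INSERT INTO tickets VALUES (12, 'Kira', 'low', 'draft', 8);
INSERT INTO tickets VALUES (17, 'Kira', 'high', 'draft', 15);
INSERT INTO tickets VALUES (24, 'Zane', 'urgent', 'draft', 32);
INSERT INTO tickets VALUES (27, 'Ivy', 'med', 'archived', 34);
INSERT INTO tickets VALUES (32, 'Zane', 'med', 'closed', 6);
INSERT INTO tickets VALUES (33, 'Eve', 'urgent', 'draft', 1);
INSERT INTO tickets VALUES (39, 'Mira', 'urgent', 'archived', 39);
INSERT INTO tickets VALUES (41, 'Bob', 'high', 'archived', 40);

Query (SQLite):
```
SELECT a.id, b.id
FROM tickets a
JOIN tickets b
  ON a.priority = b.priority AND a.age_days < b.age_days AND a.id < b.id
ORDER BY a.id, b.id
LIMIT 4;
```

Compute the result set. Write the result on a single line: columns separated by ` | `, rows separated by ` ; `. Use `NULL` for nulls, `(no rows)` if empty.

2 | 27 ; 3 | 6 ; 3 | 17 ; 3 | 41

Pairs (a,b) with same priority, a.age_days < b.age_days, a.id < b.id.
priority groups: high:{3,6,17,41} low:{10,12} med:{2,27,32} urgent:{7,11,24,33,39}
Ordered by (a.id, b.id); first 4.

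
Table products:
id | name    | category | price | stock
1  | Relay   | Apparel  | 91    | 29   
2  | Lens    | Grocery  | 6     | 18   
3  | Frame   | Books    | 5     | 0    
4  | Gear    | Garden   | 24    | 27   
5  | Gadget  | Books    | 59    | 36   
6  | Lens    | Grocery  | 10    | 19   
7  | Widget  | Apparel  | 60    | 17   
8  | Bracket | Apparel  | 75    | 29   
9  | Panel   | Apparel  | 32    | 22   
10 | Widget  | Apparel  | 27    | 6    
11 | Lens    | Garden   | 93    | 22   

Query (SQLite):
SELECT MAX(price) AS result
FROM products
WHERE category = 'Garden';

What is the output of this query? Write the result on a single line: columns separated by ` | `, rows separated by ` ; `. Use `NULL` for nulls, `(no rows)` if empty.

93

Rows where category='Garden' → price values: [24, 93].
MAX of non-NULL values = 93.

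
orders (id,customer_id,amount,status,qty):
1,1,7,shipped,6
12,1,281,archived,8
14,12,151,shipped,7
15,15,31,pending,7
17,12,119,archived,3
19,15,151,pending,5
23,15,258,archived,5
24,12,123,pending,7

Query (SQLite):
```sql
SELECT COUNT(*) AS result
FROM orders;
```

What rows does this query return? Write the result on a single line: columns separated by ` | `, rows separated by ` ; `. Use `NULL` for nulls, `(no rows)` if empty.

All amount values: [7, 281, 151, 31, 119, 151, 258, 123].
COUNT(*) counts rows → 8.

8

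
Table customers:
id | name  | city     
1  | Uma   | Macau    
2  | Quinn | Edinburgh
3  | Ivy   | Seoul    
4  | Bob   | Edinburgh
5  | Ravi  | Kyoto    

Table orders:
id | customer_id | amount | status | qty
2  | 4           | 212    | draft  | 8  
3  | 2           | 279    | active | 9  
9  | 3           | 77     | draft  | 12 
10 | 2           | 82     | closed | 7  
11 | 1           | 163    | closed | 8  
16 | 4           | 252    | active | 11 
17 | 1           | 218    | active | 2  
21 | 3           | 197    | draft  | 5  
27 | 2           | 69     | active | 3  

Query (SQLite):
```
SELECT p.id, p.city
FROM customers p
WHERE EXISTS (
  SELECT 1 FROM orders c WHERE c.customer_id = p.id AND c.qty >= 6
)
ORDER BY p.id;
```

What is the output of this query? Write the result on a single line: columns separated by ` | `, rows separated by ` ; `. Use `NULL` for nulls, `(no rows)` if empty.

1 | Macau ; 2 | Edinburgh ; 3 | Seoul ; 4 | Edinburgh

For each customers row, check whether any orders with matching customer_id has qty >= 6.
Keep rows where that is true.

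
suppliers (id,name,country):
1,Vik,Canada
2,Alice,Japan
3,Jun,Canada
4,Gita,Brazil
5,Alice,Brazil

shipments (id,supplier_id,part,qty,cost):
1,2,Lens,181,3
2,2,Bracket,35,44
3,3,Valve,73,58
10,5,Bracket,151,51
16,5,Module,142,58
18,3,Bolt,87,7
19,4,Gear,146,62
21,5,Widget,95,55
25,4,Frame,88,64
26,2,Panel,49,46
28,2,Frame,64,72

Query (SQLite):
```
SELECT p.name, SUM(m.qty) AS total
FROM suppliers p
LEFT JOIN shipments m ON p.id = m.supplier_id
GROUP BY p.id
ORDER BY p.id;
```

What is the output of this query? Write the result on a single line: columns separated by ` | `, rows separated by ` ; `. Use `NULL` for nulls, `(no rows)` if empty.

LEFT JOIN keeps every suppliers row; unmatched ones get NULL for shipments columns.
Group by suppliers.id and compute SUM(m.qty). SUM over an all-NULL group is NULL.
  1: ids {—} → SUM(m.qty)=NULL
  2: ids {1, 2, 26, 28} → SUM(m.qty)=329
  3: ids {3, 18} → SUM(m.qty)=160
  4: ids {19, 25} → SUM(m.qty)=234
  5: ids {10, 16, 21} → SUM(m.qty)=388

Vik | NULL ; Alice | 329 ; Jun | 160 ; Gita | 234 ; Alice | 388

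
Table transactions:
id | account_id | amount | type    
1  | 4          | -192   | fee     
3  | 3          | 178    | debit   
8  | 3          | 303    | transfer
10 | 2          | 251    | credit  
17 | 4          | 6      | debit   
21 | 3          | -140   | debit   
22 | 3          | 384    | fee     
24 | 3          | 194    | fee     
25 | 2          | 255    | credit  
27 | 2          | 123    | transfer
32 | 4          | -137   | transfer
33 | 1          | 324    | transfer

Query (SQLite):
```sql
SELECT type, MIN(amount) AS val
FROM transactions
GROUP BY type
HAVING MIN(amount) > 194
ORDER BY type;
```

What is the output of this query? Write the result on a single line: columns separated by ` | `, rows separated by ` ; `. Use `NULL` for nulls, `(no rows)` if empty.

credit | 251

Partition transactions by type; compute MIN(amount) within each group.
HAVING: keep groups where MIN(amount) > 194.
  credit: ids {10, 25} → MIN(amount)=251
  debit: ids {3, 17, 21} → MIN(amount)=-140
  fee: ids {1, 22, 24} → MIN(amount)=-192
  transfer: ids {8, 27, 32, 33} → MIN(amount)=-137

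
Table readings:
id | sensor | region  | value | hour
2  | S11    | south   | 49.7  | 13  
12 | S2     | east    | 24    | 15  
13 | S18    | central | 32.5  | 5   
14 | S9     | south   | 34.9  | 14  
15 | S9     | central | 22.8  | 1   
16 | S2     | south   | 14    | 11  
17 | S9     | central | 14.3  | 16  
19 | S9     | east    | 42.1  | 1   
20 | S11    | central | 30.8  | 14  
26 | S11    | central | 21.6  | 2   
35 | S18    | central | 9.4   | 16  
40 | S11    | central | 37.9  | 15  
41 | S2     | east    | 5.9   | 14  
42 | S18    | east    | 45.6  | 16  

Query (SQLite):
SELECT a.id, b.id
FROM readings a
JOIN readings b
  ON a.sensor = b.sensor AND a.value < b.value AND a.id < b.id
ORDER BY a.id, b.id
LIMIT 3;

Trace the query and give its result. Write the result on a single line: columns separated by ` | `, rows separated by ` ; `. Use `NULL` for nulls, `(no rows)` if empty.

Pairs (a,b) with same sensor, a.value < b.value, a.id < b.id.
sensor groups: S11:{2,20,26,40} S18:{13,35,42} S2:{12,16,41} S9:{14,15,17,19}
Ordered by (a.id, b.id); first 3.

13 | 42 ; 14 | 19 ; 15 | 19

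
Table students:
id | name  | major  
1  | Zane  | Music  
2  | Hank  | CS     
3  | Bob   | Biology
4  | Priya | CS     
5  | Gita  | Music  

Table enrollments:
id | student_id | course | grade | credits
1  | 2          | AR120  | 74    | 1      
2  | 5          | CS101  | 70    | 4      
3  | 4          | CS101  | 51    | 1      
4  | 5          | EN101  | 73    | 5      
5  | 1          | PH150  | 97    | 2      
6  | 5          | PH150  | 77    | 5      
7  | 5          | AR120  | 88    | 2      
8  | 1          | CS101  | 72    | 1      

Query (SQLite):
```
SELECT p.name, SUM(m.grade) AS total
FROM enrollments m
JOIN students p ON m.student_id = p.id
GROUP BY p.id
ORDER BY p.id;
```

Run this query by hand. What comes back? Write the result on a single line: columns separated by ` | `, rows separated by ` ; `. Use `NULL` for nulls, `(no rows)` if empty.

Join each enrollments row to its students via student_id.
Group joined rows by students.id; compute SUM(m.grade) per group.
  1: ids {5, 8} → SUM(m.grade)=169
  2: ids {1} → SUM(m.grade)=74
  4: ids {3} → SUM(m.grade)=51
  5: ids {2, 4, 6, 7} → SUM(m.grade)=308

Zane | 169 ; Hank | 74 ; Priya | 51 ; Gita | 308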